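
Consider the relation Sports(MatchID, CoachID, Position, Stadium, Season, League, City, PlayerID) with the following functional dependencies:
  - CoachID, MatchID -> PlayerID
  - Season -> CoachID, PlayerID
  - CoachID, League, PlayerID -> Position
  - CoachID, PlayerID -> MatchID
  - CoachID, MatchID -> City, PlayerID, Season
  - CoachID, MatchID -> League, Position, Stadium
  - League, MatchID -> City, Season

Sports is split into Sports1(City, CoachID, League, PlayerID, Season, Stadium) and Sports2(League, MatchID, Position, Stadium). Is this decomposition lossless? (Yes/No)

No

Common attributes: {League, Stadium}; their closure is {League, Stadium}.
Sports1 ⊄ {League, Stadium} and Sports2 ⊄ {League, Stadium}, so the split is lossy.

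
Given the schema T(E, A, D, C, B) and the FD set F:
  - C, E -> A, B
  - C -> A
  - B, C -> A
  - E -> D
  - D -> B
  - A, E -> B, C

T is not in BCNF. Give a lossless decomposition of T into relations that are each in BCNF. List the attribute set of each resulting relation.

Candidate keys of the original relation: {A, E}, {C, E}.
Within {A, B, C, D, E}: {C}⁺ ∩ {A, B, C, D, E} = {A, C}, not the whole set, so C -> A violates BCNF; decompose into {A, C} and {B, C, D, E}.
{A, C} is in BCNF.
Within {B, C, D, E}: {E}⁺ ∩ {B, C, D, E} = {B, D, E}, not the whole set, so E -> B, D violates BCNF; decompose into {B, D, E} and {C, E}.
Within {B, D, E}: {D}⁺ ∩ {B, D, E} = {B, D}, not the whole set, so D -> B violates BCNF; decompose into {B, D} and {D, E}.
{B, D} is in BCNF.
{D, E} is in BCNF.
{C, E} is in BCNF.

{A, C}; {B, D}; {C, E}; {D, E}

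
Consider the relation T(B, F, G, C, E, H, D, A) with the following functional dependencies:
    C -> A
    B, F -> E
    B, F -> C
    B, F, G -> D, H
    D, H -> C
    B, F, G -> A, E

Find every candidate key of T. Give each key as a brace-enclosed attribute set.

{B, F, G}

{B, F, G} never appear on the right of any FD, so every key must include all of them.
{B, F, G}⁺ = {A, B, C, D, E, F, G, H}, which is every attribute, so {B, F, G} is a candidate key.
No other minimal set has full closure, so this is the only candidate key.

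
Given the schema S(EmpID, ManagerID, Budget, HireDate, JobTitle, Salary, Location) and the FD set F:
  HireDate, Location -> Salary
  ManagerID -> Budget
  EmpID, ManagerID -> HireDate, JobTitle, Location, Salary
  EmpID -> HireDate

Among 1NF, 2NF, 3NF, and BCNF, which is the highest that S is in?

1NF

Candidate key: {EmpID, ManagerID}. Prime attributes: {EmpID, ManagerID}.
HireDate, Location -> Salary: {HireDate, Location}⁺ = {HireDate, Location, Salary}, which is not all of the attributes, so the left side is not a superkey — BCNF is violated.
Because {Salary} is non-prime and the left side of HireDate, Location -> Salary is not a superkey, the relation is not in 3NF.
Since {EmpID} ⊂ {EmpID, ManagerID} and {EmpID}⁺ ⊇ {HireDate} with {HireDate} non-prime, there is a partial dependency; 2NF fails.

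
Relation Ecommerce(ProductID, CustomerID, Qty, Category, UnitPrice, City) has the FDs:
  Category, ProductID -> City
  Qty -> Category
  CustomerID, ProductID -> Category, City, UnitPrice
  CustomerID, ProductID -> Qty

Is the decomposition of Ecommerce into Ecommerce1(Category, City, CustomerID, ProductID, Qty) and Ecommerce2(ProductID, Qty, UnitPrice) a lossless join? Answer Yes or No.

No

Common attributes: {ProductID, Qty}; their closure is {Category, City, ProductID, Qty}.
The closure covers neither Ecommerce1 nor Ecommerce2 entirely; the join is not lossless.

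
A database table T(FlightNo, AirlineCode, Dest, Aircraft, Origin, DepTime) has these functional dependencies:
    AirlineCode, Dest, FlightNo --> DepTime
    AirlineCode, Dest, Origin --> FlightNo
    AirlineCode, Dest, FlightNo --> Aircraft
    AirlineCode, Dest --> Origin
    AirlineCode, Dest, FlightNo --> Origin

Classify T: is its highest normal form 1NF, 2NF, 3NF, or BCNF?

Candidate key: {AirlineCode, Dest}. Prime attributes: {AirlineCode, Dest}.
The left-hand side of every FD is a superkey, so BCNF is satisfied.

BCNF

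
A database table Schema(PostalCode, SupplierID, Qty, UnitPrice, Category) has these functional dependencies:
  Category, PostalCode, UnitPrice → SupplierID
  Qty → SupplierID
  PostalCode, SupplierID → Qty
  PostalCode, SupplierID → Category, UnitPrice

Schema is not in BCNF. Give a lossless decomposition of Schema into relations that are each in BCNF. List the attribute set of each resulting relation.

{Category, PostalCode, Qty, UnitPrice}; {Qty, SupplierID}

Candidate keys of the original relation: {Category, PostalCode, UnitPrice}, {PostalCode, Qty}, {PostalCode, SupplierID}.
{Category, PostalCode, Qty, SupplierID, UnitPrice}: {Qty} determines {Qty, SupplierID} here but is not a superkey — split on Qty → SupplierID, giving {Qty, SupplierID} and {Category, PostalCode, Qty, UnitPrice}.
{Qty, SupplierID}: every determinant is a superkey — BCNF.
{Category, PostalCode, Qty, UnitPrice}: every determinant is a superkey — BCNF.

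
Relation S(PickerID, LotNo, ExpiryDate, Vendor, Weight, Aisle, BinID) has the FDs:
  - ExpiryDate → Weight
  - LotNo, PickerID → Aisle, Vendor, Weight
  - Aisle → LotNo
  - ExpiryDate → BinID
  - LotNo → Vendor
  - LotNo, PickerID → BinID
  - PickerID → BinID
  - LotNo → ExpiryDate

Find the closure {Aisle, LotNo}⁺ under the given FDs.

{Aisle, BinID, ExpiryDate, LotNo, Vendor, Weight}

Start with {Aisle, LotNo}.
LotNo → Vendor applies; add {Vendor} → now {Aisle, LotNo, Vendor}.
LotNo → ExpiryDate applies; add {ExpiryDate} → now {Aisle, ExpiryDate, LotNo, Vendor}.
ExpiryDate → Weight applies; add {Weight} → now {Aisle, ExpiryDate, LotNo, Vendor, Weight}.
ExpiryDate → BinID applies; add {BinID} → now {Aisle, BinID, ExpiryDate, LotNo, Vendor, Weight}.
No further FD applies.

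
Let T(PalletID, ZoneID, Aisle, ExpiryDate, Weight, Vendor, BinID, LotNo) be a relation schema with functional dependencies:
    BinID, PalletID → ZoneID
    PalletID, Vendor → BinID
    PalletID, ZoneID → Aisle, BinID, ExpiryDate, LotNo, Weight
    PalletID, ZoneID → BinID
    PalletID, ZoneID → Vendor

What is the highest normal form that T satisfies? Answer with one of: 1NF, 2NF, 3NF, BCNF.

BCNF

Candidate keys: {BinID, PalletID}, {PalletID, Vendor}, {PalletID, ZoneID}. Prime attributes: {BinID, PalletID, Vendor, ZoneID}.
Each dependency's left side is a superkey — BCNF holds.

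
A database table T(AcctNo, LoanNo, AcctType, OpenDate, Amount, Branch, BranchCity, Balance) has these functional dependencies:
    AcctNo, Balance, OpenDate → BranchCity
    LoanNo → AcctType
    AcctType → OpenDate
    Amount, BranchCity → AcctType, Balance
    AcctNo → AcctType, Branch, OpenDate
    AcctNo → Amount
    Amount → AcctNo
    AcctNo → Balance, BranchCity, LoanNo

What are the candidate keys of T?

{AcctNo} is a candidate key since {AcctNo}⁺ = {AcctNo, AcctType, Amount, Balance, Branch, BranchCity, LoanNo, OpenDate} covers every attribute.
{Amount} is a candidate key since {Amount}⁺ = {AcctNo, AcctType, Amount, Balance, Branch, BranchCity, LoanNo, OpenDate} covers every attribute.
No proper subset of any of these is a key, and no other minimal superkey exists.

{AcctNo}, {Amount}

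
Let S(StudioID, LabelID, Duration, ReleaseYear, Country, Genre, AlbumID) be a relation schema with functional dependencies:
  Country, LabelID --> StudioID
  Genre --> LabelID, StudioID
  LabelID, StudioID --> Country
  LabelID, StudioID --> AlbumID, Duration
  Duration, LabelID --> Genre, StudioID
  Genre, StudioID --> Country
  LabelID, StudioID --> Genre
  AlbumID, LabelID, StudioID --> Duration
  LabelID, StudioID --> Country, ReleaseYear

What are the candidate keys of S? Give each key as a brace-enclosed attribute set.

{Country, LabelID}, {Duration, LabelID}, {Genre}, {LabelID, StudioID}

{Genre}⁺ = {AlbumID, Country, Duration, Genre, LabelID, ReleaseYear, StudioID} — all of the relation — so {Genre} is a candidate key.
{Country, LabelID}⁺ = {AlbumID, Country, Duration, Genre, LabelID, ReleaseYear, StudioID} — all of the relation — so {Country, LabelID} is a candidate key.
{Duration, LabelID}⁺ = {AlbumID, Country, Duration, Genre, LabelID, ReleaseYear, StudioID} — all of the relation — so {Duration, LabelID} is a candidate key.
{LabelID, StudioID}⁺ = {AlbumID, Country, Duration, Genre, LabelID, ReleaseYear, StudioID} — all of the relation — so {LabelID, StudioID} is a candidate key.
These are minimal and exhaustive — every other superkey contains one of them.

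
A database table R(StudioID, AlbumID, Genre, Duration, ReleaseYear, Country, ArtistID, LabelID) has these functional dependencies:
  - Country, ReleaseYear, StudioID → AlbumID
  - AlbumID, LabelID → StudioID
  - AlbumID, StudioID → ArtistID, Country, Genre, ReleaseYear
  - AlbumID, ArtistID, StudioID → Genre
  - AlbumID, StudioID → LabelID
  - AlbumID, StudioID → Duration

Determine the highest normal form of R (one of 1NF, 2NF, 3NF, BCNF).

BCNF

Candidate keys: {AlbumID, LabelID}, {AlbumID, StudioID}, {Country, ReleaseYear, StudioID}. Prime attributes: {AlbumID, Country, LabelID, ReleaseYear, StudioID}.
Each dependency's left side is a superkey — BCNF holds.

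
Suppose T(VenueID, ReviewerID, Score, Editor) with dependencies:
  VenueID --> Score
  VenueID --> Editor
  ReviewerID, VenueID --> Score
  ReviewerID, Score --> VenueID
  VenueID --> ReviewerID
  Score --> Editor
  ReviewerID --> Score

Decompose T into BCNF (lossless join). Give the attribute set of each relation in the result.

Candidate keys of the original relation: {ReviewerID}, {VenueID}.
Within {Editor, ReviewerID, Score, VenueID}: {Score}⁺ ∩ {Editor, ReviewerID, Score, VenueID} = {Editor, Score}, not the whole set, so Score --> Editor violates BCNF; decompose into {Editor, Score} and {ReviewerID, Score, VenueID}.
{Editor, Score}: every determinant is a superkey — BCNF.
{ReviewerID, Score, VenueID}: every determinant is a superkey — BCNF.

{Editor, Score}; {ReviewerID, Score, VenueID}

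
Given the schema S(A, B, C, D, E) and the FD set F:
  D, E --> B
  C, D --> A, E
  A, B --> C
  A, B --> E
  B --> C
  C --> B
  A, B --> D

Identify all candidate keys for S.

{A, B}, {A, C}, {B, D}, {C, D}, {D, E}

Closure of {A, B} is {A, B, C, D, E}, the whole schema; {A, B} is a candidate key.
Closure of {A, C} is {A, B, C, D, E}, the whole schema; {A, C} is a candidate key.
Closure of {B, D} is {A, B, C, D, E}, the whole schema; {B, D} is a candidate key.
Closure of {C, D} is {A, B, C, D, E}, the whole schema; {C, D} is a candidate key.
Closure of {D, E} is {A, B, C, D, E}, the whole schema; {D, E} is a candidate key.
Any other superkey properly contains one of these, so there are no further candidate keys.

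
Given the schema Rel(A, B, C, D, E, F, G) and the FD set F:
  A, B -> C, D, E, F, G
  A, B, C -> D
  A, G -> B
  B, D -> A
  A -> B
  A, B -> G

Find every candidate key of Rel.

{A}, {B, D}

{A}⁺ = {A, B, C, D, E, F, G} — all of the relation — so {A} is a candidate key.
{B, D}⁺ = {A, B, C, D, E, F, G} — all of the relation — so {B, D} is a candidate key.
Any other superkey properly contains one of these, so there are no further candidate keys.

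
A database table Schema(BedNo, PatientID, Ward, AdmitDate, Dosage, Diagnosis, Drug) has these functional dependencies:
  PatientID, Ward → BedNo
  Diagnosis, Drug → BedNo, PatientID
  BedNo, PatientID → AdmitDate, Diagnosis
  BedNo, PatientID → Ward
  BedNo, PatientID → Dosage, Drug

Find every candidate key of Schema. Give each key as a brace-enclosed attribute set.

{BedNo, PatientID} is a candidate key since {BedNo, PatientID}⁺ = {AdmitDate, BedNo, Diagnosis, Dosage, Drug, PatientID, Ward} covers every attribute.
{Diagnosis, Drug} is a candidate key since {Diagnosis, Drug}⁺ = {AdmitDate, BedNo, Diagnosis, Dosage, Drug, PatientID, Ward} covers every attribute.
{PatientID, Ward} is a candidate key since {PatientID, Ward}⁺ = {AdmitDate, BedNo, Diagnosis, Dosage, Drug, PatientID, Ward} covers every attribute.
Any other superkey properly contains one of these, so there are no further candidate keys.

{BedNo, PatientID}, {Diagnosis, Drug}, {PatientID, Ward}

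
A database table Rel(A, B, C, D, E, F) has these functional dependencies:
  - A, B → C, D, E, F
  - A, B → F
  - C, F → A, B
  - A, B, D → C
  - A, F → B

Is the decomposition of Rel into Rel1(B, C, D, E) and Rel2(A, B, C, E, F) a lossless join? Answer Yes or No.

The shared attributes are {B, C, E} and {B, C, E}⁺ = {B, C, E}.
Neither Rel1 nor Rel2 is contained in that closure, so the decomposition is lossy.

No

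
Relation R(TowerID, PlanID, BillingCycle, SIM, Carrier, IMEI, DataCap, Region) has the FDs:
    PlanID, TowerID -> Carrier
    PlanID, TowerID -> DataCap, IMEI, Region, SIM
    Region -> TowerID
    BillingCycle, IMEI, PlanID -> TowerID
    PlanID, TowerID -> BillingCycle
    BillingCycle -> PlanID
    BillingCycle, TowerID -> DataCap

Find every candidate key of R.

{BillingCycle, IMEI}, {BillingCycle, Region}, {BillingCycle, TowerID}, {PlanID, Region}, {PlanID, TowerID}

{BillingCycle, IMEI} is a candidate key since {BillingCycle, IMEI}⁺ = {BillingCycle, Carrier, DataCap, IMEI, PlanID, Region, SIM, TowerID} covers every attribute.
{BillingCycle, Region} is a candidate key since {BillingCycle, Region}⁺ = {BillingCycle, Carrier, DataCap, IMEI, PlanID, Region, SIM, TowerID} covers every attribute.
{BillingCycle, TowerID} is a candidate key since {BillingCycle, TowerID}⁺ = {BillingCycle, Carrier, DataCap, IMEI, PlanID, Region, SIM, TowerID} covers every attribute.
{PlanID, Region} is a candidate key since {PlanID, Region}⁺ = {BillingCycle, Carrier, DataCap, IMEI, PlanID, Region, SIM, TowerID} covers every attribute.
{PlanID, TowerID} is a candidate key since {PlanID, TowerID}⁺ = {BillingCycle, Carrier, DataCap, IMEI, PlanID, Region, SIM, TowerID} covers every attribute.
No proper subset of any of these is a key, and no other minimal superkey exists.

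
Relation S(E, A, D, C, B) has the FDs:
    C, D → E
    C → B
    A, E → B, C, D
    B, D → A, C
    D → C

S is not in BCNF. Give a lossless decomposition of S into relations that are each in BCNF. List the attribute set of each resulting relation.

{A, C, D, E}; {B, C}

Candidate keys of the original relation: {A, E}, {D}.
Within {A, B, C, D, E}: {C}⁺ ∩ {A, B, C, D, E} = {B, C}, not the whole set, so C → B violates BCNF; decompose into {B, C} and {A, C, D, E}.
{B, C} is in BCNF.
{A, C, D, E} is in BCNF.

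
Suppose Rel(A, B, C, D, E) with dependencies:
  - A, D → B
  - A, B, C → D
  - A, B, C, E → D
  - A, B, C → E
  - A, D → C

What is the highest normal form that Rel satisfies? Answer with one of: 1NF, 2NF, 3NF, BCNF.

BCNF

Candidate keys: {A, B, C}, {A, D}. Prime attributes: {A, B, C, D}.
The left-hand side of every FD is a superkey, so BCNF is satisfied.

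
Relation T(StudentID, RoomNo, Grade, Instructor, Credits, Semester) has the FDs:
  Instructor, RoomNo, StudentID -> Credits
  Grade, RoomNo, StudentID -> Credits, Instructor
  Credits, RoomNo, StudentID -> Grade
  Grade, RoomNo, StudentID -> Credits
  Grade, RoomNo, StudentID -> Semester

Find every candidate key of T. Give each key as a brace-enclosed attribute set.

{Credits, RoomNo, StudentID}, {Grade, RoomNo, StudentID}, {Instructor, RoomNo, StudentID}

No FD produces {RoomNo, StudentID}, so they must be in every candidate key.
{Credits, RoomNo, StudentID}⁺ = {Credits, Grade, Instructor, RoomNo, Semester, StudentID}, which is every attribute, so {Credits, RoomNo, StudentID} is a candidate key.
{Grade, RoomNo, StudentID}⁺ = {Credits, Grade, Instructor, RoomNo, Semester, StudentID}, which is every attribute, so {Grade, RoomNo, StudentID} is a candidate key.
{Instructor, RoomNo, StudentID}⁺ = {Credits, Grade, Instructor, RoomNo, Semester, StudentID}, which is every attribute, so {Instructor, RoomNo, StudentID} is a candidate key.
These are minimal and exhaustive — every other superkey contains one of them.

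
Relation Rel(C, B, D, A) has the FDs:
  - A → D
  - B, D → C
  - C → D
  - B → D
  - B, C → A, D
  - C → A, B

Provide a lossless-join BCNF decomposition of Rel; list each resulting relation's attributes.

Candidate keys of the original relation: {B}, {C}.
Within {A, B, C, D}: {A}⁺ ∩ {A, B, C, D} = {A, D}, not the whole set, so A → D violates BCNF; decompose into {A, D} and {A, B, C}.
{A, D} has no BCNF violation.
{A, B, C} has no BCNF violation.

{A, B, C}; {A, D}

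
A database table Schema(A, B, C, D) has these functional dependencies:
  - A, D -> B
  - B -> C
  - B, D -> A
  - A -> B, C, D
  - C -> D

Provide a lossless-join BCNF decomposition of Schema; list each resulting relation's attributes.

Candidate keys of the original relation: {A}, {B}.
Within {A, B, C, D}: {C}⁺ ∩ {A, B, C, D} = {C, D}, not the whole set, so C -> D violates BCNF; decompose into {C, D} and {A, B, C}.
{C, D} is in BCNF.
{A, B, C} is in BCNF.

{A, B, C}; {C, D}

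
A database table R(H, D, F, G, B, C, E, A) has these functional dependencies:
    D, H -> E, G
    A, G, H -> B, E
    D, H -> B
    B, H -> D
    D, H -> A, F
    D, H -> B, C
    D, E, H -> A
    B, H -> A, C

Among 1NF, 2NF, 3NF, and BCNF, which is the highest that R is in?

Candidate keys: {A, G, H}, {B, H}, {D, H}. Prime attributes: {A, B, D, G, H}.
The left-hand side of every FD is a superkey, so BCNF is satisfied.

BCNF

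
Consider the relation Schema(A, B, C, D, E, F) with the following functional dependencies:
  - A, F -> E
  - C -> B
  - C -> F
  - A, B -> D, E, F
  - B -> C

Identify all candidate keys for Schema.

{A} never appears on the right of any FD, so every key must include it.
{A, B}⁺ = {A, B, C, D, E, F}, which is every attribute, so {A, B} is a candidate key.
{A, C}⁺ = {A, B, C, D, E, F}, which is every attribute, so {A, C} is a candidate key.
Any other superkey properly contains one of these, so there are no further candidate keys.

{A, B}, {A, C}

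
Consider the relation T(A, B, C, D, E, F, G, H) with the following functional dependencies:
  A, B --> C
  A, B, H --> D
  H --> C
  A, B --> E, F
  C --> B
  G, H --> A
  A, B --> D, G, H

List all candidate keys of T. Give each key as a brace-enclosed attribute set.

{A, B}, {A, C}, {A, H}, {G, H}

{A, B}⁺ = {A, B, C, D, E, F, G, H} — all of the relation — so {A, B} is a candidate key.
{A, C}⁺ = {A, B, C, D, E, F, G, H} — all of the relation — so {A, C} is a candidate key.
{A, H}⁺ = {A, B, C, D, E, F, G, H} — all of the relation — so {A, H} is a candidate key.
{G, H}⁺ = {A, B, C, D, E, F, G, H} — all of the relation — so {G, H} is a candidate key.
No proper subset of any of these is a key, and no other minimal superkey exists.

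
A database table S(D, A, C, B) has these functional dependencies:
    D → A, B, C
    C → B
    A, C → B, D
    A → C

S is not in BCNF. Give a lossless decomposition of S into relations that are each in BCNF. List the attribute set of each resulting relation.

{A, C, D}; {B, C}

Candidate keys of the original relation: {A}, {D}.
In {A, B, C, D}, {C} is not a superkey ({C}⁺ restricted to this set is {B, C}), so split on C → B into {B, C} and {A, C, D}.
{B, C}: every determinant is a superkey — BCNF.
{A, C, D}: every determinant is a superkey — BCNF.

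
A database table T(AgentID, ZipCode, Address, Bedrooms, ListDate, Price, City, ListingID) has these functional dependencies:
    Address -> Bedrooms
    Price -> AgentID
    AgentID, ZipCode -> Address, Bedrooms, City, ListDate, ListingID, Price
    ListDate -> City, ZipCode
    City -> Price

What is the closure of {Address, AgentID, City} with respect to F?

Start with {Address, AgentID, City}.
Address -> Bedrooms applies; add {Bedrooms} → now {Address, AgentID, Bedrooms, City}.
City -> Price applies; add {Price} → now {Address, AgentID, Bedrooms, City, Price}.
No further FD applies.

{Address, AgentID, Bedrooms, City, Price}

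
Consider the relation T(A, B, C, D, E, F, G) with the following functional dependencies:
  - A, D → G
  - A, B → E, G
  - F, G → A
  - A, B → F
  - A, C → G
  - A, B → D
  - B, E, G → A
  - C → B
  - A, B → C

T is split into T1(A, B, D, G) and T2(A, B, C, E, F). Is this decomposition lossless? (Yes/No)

Yes

T1 ∩ T2 = {A, B}; its closure under F is {A, B, C, D, E, F, G}.
T1 is contained in that closure, so T1 ∩ T2 → T1 holds and the join is lossless.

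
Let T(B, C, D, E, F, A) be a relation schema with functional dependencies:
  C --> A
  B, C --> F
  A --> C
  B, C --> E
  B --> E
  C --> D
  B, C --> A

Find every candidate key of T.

{B} never appears on the right of any FD, so every key must include it.
{A, B} is a candidate key since {A, B}⁺ = {A, B, C, D, E, F} covers every attribute.
{B, C} is a candidate key since {B, C}⁺ = {A, B, C, D, E, F} covers every attribute.
These are minimal and exhaustive — every other superkey contains one of them.

{A, B}, {B, C}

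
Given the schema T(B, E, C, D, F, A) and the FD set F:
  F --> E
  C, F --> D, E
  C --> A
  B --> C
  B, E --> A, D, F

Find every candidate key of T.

{B} never appears on the right of any FD, so every key must include it.
{B, E}⁺ = {A, B, C, D, E, F} — all of the relation — so {B, E} is a candidate key.
{B, F}⁺ = {A, B, C, D, E, F} — all of the relation — so {B, F} is a candidate key.
No proper subset of any of these is a key, and no other minimal superkey exists.

{B, E}, {B, F}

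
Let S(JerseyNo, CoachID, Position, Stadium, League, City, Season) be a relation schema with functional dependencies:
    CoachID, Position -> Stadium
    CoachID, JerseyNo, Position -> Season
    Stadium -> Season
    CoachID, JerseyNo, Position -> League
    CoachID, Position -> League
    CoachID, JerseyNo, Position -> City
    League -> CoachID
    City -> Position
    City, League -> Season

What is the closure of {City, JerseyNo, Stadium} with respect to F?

Start with {City, JerseyNo, Stadium}.
Stadium -> Season applies; add {Season} → now {City, JerseyNo, Season, Stadium}.
City -> Position applies; add {Position} → now {City, JerseyNo, Position, Season, Stadium}.
No further FD applies.

{City, JerseyNo, Position, Season, Stadium}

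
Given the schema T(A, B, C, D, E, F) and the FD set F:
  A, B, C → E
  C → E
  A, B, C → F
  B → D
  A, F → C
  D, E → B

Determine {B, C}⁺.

Start with {B, C}.
C → E applies; add {E} → now {B, C, E}.
B → D applies; add {D} → now {B, C, D, E}.
No further FD applies.

{B, C, D, E}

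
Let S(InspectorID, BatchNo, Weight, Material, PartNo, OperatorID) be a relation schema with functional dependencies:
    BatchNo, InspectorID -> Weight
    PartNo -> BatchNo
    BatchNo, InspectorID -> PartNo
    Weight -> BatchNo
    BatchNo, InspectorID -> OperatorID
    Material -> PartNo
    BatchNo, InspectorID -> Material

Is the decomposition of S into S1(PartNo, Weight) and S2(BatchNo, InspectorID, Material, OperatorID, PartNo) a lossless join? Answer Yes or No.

Common attributes: {PartNo}; their closure is {BatchNo, PartNo}.
S1 ⊄ {BatchNo, PartNo} and S2 ⊄ {BatchNo, PartNo}, so the split is lossy.

No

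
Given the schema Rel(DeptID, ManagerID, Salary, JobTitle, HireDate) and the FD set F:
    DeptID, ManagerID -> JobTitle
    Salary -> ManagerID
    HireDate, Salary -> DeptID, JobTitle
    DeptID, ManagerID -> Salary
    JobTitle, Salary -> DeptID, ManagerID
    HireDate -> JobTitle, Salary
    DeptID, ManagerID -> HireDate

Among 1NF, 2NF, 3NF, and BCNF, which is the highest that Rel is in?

3NF

Candidate keys: {DeptID, ManagerID}, {DeptID, Salary}, {HireDate}, {JobTitle, Salary}. Prime attributes: {DeptID, HireDate, JobTitle, ManagerID, Salary}.
Salary -> ManagerID breaks BCNF: {Salary}⁺ = {ManagerID, Salary}, so {Salary} is not a superkey.
But every attribute on its right side ({ManagerID}) is prime, and the same holds for every other non-superkey FD, so 3NF still holds.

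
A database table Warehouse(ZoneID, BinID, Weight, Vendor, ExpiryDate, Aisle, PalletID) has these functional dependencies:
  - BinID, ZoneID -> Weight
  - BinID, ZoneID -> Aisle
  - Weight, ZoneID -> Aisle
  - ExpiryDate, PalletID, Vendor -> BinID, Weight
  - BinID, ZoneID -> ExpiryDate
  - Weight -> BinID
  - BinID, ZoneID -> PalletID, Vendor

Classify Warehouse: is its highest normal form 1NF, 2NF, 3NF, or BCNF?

Candidate keys: {BinID, ZoneID}, {ExpiryDate, PalletID, Vendor, ZoneID}, {Weight, ZoneID}. Prime attributes: {BinID, ExpiryDate, PalletID, Vendor, Weight, ZoneID}.
ExpiryDate, PalletID, Vendor -> BinID, Weight: {ExpiryDate, PalletID, Vendor}⁺ = {BinID, ExpiryDate, PalletID, Vendor, Weight}, which is not all of the attributes, so the left side is not a superkey — BCNF is violated.
But every attribute on its right side ({BinID, Weight}) is prime, and the same holds for every other non-superkey FD, so 3NF still holds.

3NF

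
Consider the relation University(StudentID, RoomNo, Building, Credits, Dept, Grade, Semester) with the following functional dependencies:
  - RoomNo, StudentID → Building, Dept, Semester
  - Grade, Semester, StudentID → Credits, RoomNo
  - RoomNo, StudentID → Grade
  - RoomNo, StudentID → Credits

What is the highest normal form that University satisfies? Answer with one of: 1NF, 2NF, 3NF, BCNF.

BCNF

Candidate keys: {Grade, Semester, StudentID}, {RoomNo, StudentID}. Prime attributes: {Grade, RoomNo, Semester, StudentID}.
Each dependency's left side is a superkey — BCNF holds.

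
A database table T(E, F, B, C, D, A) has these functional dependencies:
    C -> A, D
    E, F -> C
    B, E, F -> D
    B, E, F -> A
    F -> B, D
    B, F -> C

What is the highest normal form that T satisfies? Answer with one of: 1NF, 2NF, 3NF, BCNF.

Candidate key: {E, F}. Prime attributes: {E, F}.
C -> A, D: {C}⁺ = {A, C, D}, which is not all of the attributes, so the left side is not a superkey — BCNF is violated.
C -> A, D determines the non-prime attributes {A, D} from a non-superkey — 3NF is violated.
The proper key subset {F} of {E, F} determines non-prime {A, B, C, D}, so the relation is not even in 2NF.

1NF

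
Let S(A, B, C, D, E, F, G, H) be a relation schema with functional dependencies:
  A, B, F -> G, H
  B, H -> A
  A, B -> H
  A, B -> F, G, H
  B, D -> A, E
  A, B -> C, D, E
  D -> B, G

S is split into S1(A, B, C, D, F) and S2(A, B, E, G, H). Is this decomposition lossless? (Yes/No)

Yes

S1 ∩ S2 = {A, B}; its closure under F is {A, B, C, D, E, F, G, H}.
This includes all of S1, so the common attributes are a superkey of S1 — the join is lossless.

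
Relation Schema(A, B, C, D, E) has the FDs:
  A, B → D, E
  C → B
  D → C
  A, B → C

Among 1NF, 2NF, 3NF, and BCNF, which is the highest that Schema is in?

3NF

Candidate keys: {A, B}, {A, C}, {A, D}. Prime attributes: {A, B, C, D}.
C → B: {C}⁺ = {B, C}, which is not all of the attributes, so the left side is not a superkey — BCNF is violated.
Its right-hand attributes {B} are all prime, as are those of every other non-superkey FD — the relation is in 3NF.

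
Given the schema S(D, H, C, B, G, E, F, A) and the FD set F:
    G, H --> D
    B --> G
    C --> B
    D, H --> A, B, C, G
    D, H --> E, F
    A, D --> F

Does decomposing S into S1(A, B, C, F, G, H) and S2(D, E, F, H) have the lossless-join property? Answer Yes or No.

No

Common attributes: {F, H}; their closure is {F, H}.
The closure covers neither S1 nor S2 entirely; the join is not lossless.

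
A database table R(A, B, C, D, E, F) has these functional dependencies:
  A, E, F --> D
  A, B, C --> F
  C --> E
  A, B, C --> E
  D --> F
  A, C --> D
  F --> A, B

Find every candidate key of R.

{C} never appears on the right of any FD, so every key must include it.
{A, C}⁺ = {A, B, C, D, E, F}, which is every attribute, so {A, C} is a candidate key.
{C, D}⁺ = {A, B, C, D, E, F}, which is every attribute, so {C, D} is a candidate key.
{C, F}⁺ = {A, B, C, D, E, F}, which is every attribute, so {C, F} is a candidate key.
These are minimal and exhaustive — every other superkey contains one of them.

{A, C}, {C, D}, {C, F}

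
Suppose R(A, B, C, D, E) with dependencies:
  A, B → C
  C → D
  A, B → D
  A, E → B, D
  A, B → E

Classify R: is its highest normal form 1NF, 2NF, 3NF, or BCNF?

Candidate keys: {A, B}, {A, E}. Prime attributes: {A, B, E}.
C → D: {C}⁺ = {C, D}, which is not all of the attributes, so the left side is not a superkey — BCNF is violated.
C → D determines the non-prime attribute {D} from a non-superkey — 3NF is violated.
No proper subset of a key has a non-prime attribute in its closure, so there is no partial dependency; 2NF holds.

2NF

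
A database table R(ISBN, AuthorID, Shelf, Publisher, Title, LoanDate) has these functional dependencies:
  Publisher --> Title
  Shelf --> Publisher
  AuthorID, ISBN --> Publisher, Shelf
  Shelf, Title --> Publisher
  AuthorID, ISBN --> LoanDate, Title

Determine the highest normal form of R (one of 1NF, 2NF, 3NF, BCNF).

2NF

Candidate key: {AuthorID, ISBN}. Prime attributes: {AuthorID, ISBN}.
Publisher --> Title breaks BCNF: {Publisher}⁺ = {Publisher, Title}, so {Publisher} is not a superkey.
Publisher --> Title determines the non-prime attribute {Title} from a non-superkey — 3NF is violated.
No non-prime attribute depends on a proper subset of any candidate key, so 2NF holds.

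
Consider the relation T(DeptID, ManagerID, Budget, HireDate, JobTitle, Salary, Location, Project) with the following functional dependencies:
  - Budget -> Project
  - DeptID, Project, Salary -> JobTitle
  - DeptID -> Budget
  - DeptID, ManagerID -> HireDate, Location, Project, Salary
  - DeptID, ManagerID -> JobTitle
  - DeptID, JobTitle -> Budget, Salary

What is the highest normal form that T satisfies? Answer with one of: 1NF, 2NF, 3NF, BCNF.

1NF

Candidate key: {DeptID, ManagerID}. Prime attributes: {DeptID, ManagerID}.
Budget -> Project breaks BCNF: {Budget}⁺ = {Budget, Project}, so {Budget} is not a superkey.
Budget -> Project determines the non-prime attribute {Project} from a non-superkey — 3NF is violated.
Since {DeptID} ⊂ {DeptID, ManagerID} and {DeptID}⁺ ⊇ {Budget, Project} with {Budget, Project} non-prime, there is a partial dependency; 2NF fails.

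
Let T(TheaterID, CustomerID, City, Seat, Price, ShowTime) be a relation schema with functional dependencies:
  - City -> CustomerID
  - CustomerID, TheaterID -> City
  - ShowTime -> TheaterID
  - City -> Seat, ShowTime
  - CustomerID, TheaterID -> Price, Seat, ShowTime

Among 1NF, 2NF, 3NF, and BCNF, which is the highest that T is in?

3NF

Candidate keys: {City}, {CustomerID, ShowTime}, {CustomerID, TheaterID}. Prime attributes: {City, CustomerID, ShowTime, TheaterID}.
For ShowTime -> TheaterID we have {ShowTime}⁺ = {ShowTime, TheaterID}; {ShowTime} is not a superkey, so BCNF fails.
But every attribute on its right side ({TheaterID}) is prime, and the same holds for every other non-superkey FD, so 3NF still holds.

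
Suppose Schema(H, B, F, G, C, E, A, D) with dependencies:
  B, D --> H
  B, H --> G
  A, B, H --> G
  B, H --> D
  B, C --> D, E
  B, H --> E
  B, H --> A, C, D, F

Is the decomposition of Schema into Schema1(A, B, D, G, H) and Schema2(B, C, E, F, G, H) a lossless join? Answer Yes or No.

Yes

Schema1 ∩ Schema2 = {B, G, H}; its closure under F is {A, B, C, D, E, F, G, H}.
Since Schema1 ⊆ {A, B, C, D, E, F, G, H}, the intersection is a superkey of Schema1; the decomposition is lossless.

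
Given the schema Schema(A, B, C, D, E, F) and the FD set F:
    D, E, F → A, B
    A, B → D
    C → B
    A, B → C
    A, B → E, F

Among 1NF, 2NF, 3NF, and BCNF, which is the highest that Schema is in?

3NF

Candidate keys: {A, B}, {A, C}, {D, E, F}. Prime attributes: {A, B, C, D, E, F}.
For C → B we have {C}⁺ = {B, C}; {C} is not a superkey, so BCNF fails.
But every attribute on its right side ({B}) is prime, and the same holds for every other non-superkey FD, so 3NF still holds.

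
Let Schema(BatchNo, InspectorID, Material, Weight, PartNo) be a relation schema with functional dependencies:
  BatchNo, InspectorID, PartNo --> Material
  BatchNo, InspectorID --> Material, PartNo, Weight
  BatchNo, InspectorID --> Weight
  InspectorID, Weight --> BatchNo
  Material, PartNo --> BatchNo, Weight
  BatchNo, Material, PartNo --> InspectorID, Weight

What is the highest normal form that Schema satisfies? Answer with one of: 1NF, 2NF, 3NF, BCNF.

Candidate keys: {BatchNo, InspectorID}, {InspectorID, Weight}, {Material, PartNo}. Prime attributes: {BatchNo, InspectorID, Material, PartNo, Weight}.
Each dependency's left side is a superkey — BCNF holds.

BCNF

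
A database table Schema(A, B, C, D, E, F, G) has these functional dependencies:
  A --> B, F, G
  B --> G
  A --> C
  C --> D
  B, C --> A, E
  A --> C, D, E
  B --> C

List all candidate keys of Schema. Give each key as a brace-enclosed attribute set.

{A}, {B}

Closure of {A} is {A, B, C, D, E, F, G}, the whole schema; {A} is a candidate key.
Closure of {B} is {A, B, C, D, E, F, G}, the whole schema; {B} is a candidate key.
Any other superkey properly contains one of these, so there are no further candidate keys.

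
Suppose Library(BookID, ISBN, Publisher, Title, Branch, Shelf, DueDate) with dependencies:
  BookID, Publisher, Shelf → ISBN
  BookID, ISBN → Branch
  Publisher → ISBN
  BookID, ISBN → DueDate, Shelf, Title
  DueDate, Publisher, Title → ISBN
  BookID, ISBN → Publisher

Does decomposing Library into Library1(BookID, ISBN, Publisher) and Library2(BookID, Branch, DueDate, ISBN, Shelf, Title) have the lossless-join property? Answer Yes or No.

Yes

The shared attributes are {BookID, ISBN} and {BookID, ISBN}⁺ = {BookID, Branch, DueDate, ISBN, Publisher, Shelf, Title}.
This includes all of Library1, so the common attributes are a superkey of Library1 — the join is lossless.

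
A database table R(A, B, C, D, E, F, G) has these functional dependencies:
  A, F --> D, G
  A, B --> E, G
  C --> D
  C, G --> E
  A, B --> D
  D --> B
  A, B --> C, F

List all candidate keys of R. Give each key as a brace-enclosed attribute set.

Attributes never on any right-hand side: {A} — every candidate key must contain it.
{A, B}⁺ = {A, B, C, D, E, F, G}, which is every attribute, so {A, B} is a candidate key.
{A, C}⁺ = {A, B, C, D, E, F, G}, which is every attribute, so {A, C} is a candidate key.
{A, D}⁺ = {A, B, C, D, E, F, G}, which is every attribute, so {A, D} is a candidate key.
{A, F}⁺ = {A, B, C, D, E, F, G}, which is every attribute, so {A, F} is a candidate key.
Any other superkey properly contains one of these, so there are no further candidate keys.

{A, B}, {A, C}, {A, D}, {A, F}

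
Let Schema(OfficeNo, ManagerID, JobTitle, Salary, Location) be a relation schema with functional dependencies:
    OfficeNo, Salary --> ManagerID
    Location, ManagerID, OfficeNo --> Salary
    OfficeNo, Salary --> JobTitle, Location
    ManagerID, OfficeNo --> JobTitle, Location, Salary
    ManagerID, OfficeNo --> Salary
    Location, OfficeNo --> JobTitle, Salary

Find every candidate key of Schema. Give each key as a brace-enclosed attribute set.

{Location, OfficeNo}, {ManagerID, OfficeNo}, {OfficeNo, Salary}

No FD produces {OfficeNo}, so it must be in every candidate key.
{Location, OfficeNo} is a candidate key since {Location, OfficeNo}⁺ = {JobTitle, Location, ManagerID, OfficeNo, Salary} covers every attribute.
{ManagerID, OfficeNo} is a candidate key since {ManagerID, OfficeNo}⁺ = {JobTitle, Location, ManagerID, OfficeNo, Salary} covers every attribute.
{OfficeNo, Salary} is a candidate key since {OfficeNo, Salary}⁺ = {JobTitle, Location, ManagerID, OfficeNo, Salary} covers every attribute.
No proper subset of any of these is a key, and no other minimal superkey exists.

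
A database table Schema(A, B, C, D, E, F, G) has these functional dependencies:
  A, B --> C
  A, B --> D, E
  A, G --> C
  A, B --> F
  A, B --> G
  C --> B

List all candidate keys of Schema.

No FD produces {A}, so it must be in every candidate key.
Closure of {A, B} is {A, B, C, D, E, F, G}, the whole schema; {A, B} is a candidate key.
Closure of {A, C} is {A, B, C, D, E, F, G}, the whole schema; {A, C} is a candidate key.
Closure of {A, G} is {A, B, C, D, E, F, G}, the whole schema; {A, G} is a candidate key.
Any other superkey properly contains one of these, so there are no further candidate keys.

{A, B}, {A, C}, {A, G}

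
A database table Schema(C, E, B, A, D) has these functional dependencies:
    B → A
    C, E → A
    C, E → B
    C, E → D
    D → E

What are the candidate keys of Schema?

{C, D}, {C, E}

Attributes never on any right-hand side: {C} — every candidate key must contain it.
{C, D}⁺ = {A, B, C, D, E} — all of the relation — so {C, D} is a candidate key.
{C, E}⁺ = {A, B, C, D, E} — all of the relation — so {C, E} is a candidate key.
No proper subset of any of these is a key, and no other minimal superkey exists.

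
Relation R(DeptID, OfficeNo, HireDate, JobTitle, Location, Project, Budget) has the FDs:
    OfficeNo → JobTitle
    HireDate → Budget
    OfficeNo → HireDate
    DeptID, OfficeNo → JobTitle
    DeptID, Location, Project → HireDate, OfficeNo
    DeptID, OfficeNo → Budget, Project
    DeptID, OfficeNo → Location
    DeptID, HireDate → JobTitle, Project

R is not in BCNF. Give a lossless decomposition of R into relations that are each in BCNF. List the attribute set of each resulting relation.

{Budget, HireDate}; {DeptID, Location, OfficeNo, Project}; {HireDate, JobTitle, OfficeNo}

Candidate keys of the original relation: {DeptID, HireDate, Location}, {DeptID, Location, Project}, {DeptID, OfficeNo}.
In {Budget, DeptID, HireDate, JobTitle, Location, OfficeNo, Project}, {OfficeNo} is not a superkey ({OfficeNo}⁺ restricted to this set is {Budget, HireDate, JobTitle, OfficeNo}), so split on OfficeNo → Budget, HireDate, JobTitle into {Budget, HireDate, JobTitle, OfficeNo} and {DeptID, Location, OfficeNo, Project}.
In {Budget, HireDate, JobTitle, OfficeNo}, {HireDate} is not a superkey ({HireDate}⁺ restricted to this set is {Budget, HireDate}), so split on HireDate → Budget into {Budget, HireDate} and {HireDate, JobTitle, OfficeNo}.
{Budget, HireDate}: every determinant is a superkey — BCNF.
{HireDate, JobTitle, OfficeNo}: every determinant is a superkey — BCNF.
{DeptID, Location, OfficeNo, Project}: every determinant is a superkey — BCNF.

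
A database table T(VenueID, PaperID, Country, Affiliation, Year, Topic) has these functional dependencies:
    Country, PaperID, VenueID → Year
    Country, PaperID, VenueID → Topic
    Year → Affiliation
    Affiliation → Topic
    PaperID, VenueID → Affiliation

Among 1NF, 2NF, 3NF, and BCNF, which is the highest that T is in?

1NF

Candidate key: {Country, PaperID, VenueID}. Prime attributes: {Country, PaperID, VenueID}.
Year → Affiliation: {Year}⁺ = {Affiliation, Topic, Year}, which is not all of the attributes, so the left side is not a superkey — BCNF is violated.
Year → Affiliation has non-prime {Affiliation} on the right and a non-superkey on the left, so 3NF fails.
The proper key subset {PaperID, VenueID} of {Country, PaperID, VenueID} determines non-prime {Affiliation, Topic}, so the relation is not even in 2NF.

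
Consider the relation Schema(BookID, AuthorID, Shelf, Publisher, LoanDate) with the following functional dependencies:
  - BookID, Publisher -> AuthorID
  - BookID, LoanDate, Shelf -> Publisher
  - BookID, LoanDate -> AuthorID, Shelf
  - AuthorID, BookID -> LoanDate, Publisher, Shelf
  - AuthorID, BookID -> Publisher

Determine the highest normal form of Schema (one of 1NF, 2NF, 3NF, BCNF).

Candidate keys: {AuthorID, BookID}, {BookID, LoanDate}, {BookID, Publisher}. Prime attributes: {AuthorID, BookID, LoanDate, Publisher}.
Each dependency's left side is a superkey — BCNF holds.

BCNF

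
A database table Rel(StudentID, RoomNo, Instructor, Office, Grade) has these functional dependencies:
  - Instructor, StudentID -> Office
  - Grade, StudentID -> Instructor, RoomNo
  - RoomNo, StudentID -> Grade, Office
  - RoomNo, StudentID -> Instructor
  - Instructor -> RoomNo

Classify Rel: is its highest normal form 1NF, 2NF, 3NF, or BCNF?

3NF

Candidate keys: {Grade, StudentID}, {Instructor, StudentID}, {RoomNo, StudentID}. Prime attributes: {Grade, Instructor, RoomNo, StudentID}.
Instructor -> RoomNo: {Instructor}⁺ = {Instructor, RoomNo}, which is not all of the attributes, so the left side is not a superkey — BCNF is violated.
Its right-hand attributes {RoomNo} are all prime, as are those of every other non-superkey FD — the relation is in 3NF.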